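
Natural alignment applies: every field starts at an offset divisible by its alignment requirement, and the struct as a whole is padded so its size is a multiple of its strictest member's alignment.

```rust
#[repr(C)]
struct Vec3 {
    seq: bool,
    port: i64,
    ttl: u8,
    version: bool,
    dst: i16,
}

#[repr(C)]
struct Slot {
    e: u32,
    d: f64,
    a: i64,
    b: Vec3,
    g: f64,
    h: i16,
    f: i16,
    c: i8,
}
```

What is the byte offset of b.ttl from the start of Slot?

40

Vec3: @0: seq [1B, align 1] → 1; +7 pad (align 8); @8: port [8B, align 8] → 16; @16: ttl [1B, align 1] → 17; @17: version [1B, align 1] → 18; @18: dst [2B, align 2] → 20; +4 tail pad (align 8); size 24, align 8
@0: e [4B, align 4] → 4
+4 pad (align 8)
@8: d [8B, align 8] → 16
@16: a [8B, align 8] → 24
@24: b [24B, align 8] → 48
within Vec3: ttl at 16
24 + 16 = 40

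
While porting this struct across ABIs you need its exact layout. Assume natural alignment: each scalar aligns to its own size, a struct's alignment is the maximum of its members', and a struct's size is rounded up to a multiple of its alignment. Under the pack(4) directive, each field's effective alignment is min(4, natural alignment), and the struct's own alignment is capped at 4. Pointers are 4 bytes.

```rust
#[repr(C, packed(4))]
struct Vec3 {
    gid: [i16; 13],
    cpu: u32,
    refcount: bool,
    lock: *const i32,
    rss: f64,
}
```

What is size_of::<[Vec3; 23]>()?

gid at 0 (size 26, align 2) → ends 26
pad 2 to align 4 for cpu
cpu at 28 (size 4, align 4) → ends 32
refcount at 32 (size 1, align 1) → ends 33
pad 3 to align 4 for lock
lock at 36 (size 4, align 4) → ends 40
rss at 40 (size 8, align 4) → ends 48
total 48 bytes, alignment 4
array of 23: 23 × 48 = 1104

1104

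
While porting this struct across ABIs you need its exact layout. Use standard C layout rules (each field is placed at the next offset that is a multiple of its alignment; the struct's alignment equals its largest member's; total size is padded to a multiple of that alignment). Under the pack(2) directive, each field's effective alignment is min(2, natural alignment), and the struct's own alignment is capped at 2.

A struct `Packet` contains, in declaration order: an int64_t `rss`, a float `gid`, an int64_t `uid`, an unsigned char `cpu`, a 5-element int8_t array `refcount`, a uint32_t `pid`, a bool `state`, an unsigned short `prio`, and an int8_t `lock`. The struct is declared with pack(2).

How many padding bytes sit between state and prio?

1

@0: rss [8B, align 2] → 8
@8: gid [4B, align 2] → 12
@12: uid [8B, align 2] → 20
@20: cpu [1B, align 1] → 21
@21: refcount [5B, align 1] → 26
@26: pid [4B, align 2] → 30
@30: state [1B, align 1] → 31
+1 pad (align 2)
@32: prio [2B, align 2] → 34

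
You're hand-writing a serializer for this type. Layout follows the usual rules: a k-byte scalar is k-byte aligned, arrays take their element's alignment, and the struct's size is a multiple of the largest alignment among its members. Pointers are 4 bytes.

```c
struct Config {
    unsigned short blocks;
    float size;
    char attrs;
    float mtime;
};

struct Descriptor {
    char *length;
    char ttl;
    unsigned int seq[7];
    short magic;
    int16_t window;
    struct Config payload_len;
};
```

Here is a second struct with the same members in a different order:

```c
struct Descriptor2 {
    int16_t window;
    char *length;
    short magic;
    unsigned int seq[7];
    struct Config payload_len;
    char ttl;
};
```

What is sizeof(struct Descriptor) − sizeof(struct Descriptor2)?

Config: @0: blocks [2B, align 2] → 2; +2 pad (align 4); @4: size [4B, align 4] → 8; @8: attrs [1B, align 1] → 9; +3 pad (align 4); @12: mtime [4B, align 4] → 16; size 16, align 4
@0: length [4B, align 4] → 4
@4: ttl [1B, align 1] → 5
+3 pad (align 4)
@8: seq [28B, align 4] → 36
@36: magic [2B, align 2] → 38
@38: window [2B, align 2] → 40
@40: payload_len [16B, align 4] → 56
size 56, align 4
— Descriptor2 —
@0: window [2B, align 2] → 2
+2 pad (align 4)
@4: length [4B, align 4] → 8
@8: magic [2B, align 2] → 10
+2 pad (align 4)
@12: seq [28B, align 4] → 40
@40: payload_len [16B, align 4] → 56
@56: ttl [1B, align 1] → 57
+3 tail pad (align 4)
size 60, align 4
56 − 60 = -4

-4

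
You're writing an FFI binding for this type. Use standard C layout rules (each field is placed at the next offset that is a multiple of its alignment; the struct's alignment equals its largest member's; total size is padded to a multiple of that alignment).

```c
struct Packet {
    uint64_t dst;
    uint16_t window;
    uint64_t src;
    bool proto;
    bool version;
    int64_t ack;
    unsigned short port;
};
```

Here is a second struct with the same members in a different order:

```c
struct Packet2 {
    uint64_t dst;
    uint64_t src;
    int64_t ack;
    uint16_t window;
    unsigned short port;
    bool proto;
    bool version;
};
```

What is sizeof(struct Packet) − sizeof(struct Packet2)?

16

0..8  dst  (8B, 8-aligned)
8..10  window  (2B, 2-aligned)
10..16  -- padding (6B)
16..24  src  (8B, 8-aligned)
24..25  proto  (1B, 1-aligned)
25..26  version  (1B, 1-aligned)
26..32  -- padding (6B)
32..40  ack  (8B, 8-aligned)
40..42  port  (2B, 2-aligned)
42..48  -- tail padding (6B)
sizeof = 48, alignof = 8
— Packet2 —
0..8  dst  (8B, 8-aligned)
8..16  src  (8B, 8-aligned)
16..24  ack  (8B, 8-aligned)
24..26  window  (2B, 2-aligned)
26..28  port  (2B, 2-aligned)
28..29  proto  (1B, 1-aligned)
29..30  version  (1B, 1-aligned)
30..32  -- tail padding (2B)
sizeof = 32, alignof = 8
48 − 32 = 16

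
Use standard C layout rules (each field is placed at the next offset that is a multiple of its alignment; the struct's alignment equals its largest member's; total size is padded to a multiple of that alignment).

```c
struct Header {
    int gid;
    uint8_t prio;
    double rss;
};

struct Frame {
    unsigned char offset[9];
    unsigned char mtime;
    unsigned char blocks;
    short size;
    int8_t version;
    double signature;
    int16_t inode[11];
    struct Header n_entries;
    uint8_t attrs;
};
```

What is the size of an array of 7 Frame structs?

504

Header: 0..4  gid  (4B, 4-aligned); 4..5  prio  (1B, 1-aligned); 5..8  -- padding (3B); 8..16  rss  (8B, 8-aligned); sizeof = 16, alignof = 8
0..9  offset  (9B, 1-aligned)
9..10  mtime  (1B, 1-aligned)
10..11  blocks  (1B, 1-aligned)
11..12  -- padding (1B)
12..14  size  (2B, 2-aligned)
14..15  version  (1B, 1-aligned)
15..16  -- padding (1B)
16..24  signature  (8B, 8-aligned)
24..46  inode  (22B, 2-aligned)
46..48  -- padding (2B)
48..64  n_entries  (16B, 8-aligned)
64..65  attrs  (1B, 1-aligned)
65..72  -- tail padding (7B)
sizeof = 72, alignof = 8
array of 7: 7 × 72 = 504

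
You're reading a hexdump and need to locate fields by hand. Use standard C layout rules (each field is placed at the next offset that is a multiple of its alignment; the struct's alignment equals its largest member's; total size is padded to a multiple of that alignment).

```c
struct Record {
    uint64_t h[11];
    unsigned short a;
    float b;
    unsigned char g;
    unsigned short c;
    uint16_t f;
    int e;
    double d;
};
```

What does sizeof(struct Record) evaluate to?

@0: h [88B, align 8] → 88
@88: a [2B, align 2] → 90
+2 pad (align 4)
@92: b [4B, align 4] → 96
@96: g [1B, align 1] → 97
+1 pad (align 2)
@98: c [2B, align 2] → 100
@100: f [2B, align 2] → 102
+2 pad (align 4)
@104: e [4B, align 4] → 108
+4 pad (align 8)
@112: d [8B, align 8] → 120
size 120, align 8

120 bytes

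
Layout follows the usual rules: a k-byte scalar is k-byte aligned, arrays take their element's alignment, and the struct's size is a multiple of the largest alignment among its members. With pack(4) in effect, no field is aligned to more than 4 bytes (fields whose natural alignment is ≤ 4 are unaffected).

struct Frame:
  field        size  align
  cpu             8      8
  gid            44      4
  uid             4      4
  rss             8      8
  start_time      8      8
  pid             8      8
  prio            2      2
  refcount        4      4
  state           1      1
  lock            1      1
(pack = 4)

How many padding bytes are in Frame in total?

cpu at 0 (size 8, align 4) → ends 8
gid at 8 (size 44, align 4) → ends 52
uid at 52 (size 4, align 4) → ends 56
rss at 56 (size 8, align 4) → ends 64
start_time at 64 (size 8, align 4) → ends 72
pid at 72 (size 8, align 4) → ends 80
prio at 80 (size 2, align 2) → ends 82
pad 2 to align 4 for refcount
refcount at 84 (size 4, align 4) → ends 88
state at 88 (size 1, align 1) → ends 89
lock at 89 (size 1, align 1) → ends 90
tail pad 2 to reach multiple of 4
total 92 bytes, alignment 4
data bytes 88, size 92 → padding 4

4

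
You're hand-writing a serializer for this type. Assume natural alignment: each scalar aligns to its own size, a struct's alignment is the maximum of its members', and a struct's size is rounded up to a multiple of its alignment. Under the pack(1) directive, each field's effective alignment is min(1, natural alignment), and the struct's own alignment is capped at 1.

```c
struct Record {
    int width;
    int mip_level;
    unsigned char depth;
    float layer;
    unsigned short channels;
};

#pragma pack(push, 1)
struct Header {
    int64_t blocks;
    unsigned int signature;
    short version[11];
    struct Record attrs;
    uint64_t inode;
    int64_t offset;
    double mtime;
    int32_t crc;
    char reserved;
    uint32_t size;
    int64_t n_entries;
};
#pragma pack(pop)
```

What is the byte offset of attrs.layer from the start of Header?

46

Record: width at 0 (size 4, align 4) → ends 4; mip_level at 4 (size 4, align 4) → ends 8; depth at 8 (size 1, align 1) → ends 9; pad 3 to align 4 for layer; layer at 12 (size 4, align 4) → ends 16; channels at 16 (size 2, align 2) → ends 18; tail pad 2 to reach multiple of 4; total 20 bytes, alignment 4
blocks at 0 (size 8, align 1) → ends 8
signature at 8 (size 4, align 1) → ends 12
version at 12 (size 22, align 1) → ends 34
attrs at 34 (size 20, align 1) → ends 54
within Record: layer at 12
34 + 12 = 46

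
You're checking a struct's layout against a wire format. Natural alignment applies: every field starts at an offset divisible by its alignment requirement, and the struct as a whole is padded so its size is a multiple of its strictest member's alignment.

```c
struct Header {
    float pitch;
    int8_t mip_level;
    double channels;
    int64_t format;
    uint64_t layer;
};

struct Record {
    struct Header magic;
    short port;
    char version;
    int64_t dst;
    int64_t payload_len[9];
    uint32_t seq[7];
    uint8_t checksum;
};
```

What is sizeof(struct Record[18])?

Header: @0: pitch [4B, align 4] → 4; @4: mip_level [1B, align 1] → 5; +3 pad (align 8); @8: channels [8B, align 8] → 16; @16: format [8B, align 8] → 24; @24: layer [8B, align 8] → 32; size 32, align 8
@0: magic [32B, align 8] → 32
@32: port [2B, align 2] → 34
@34: version [1B, align 1] → 35
+5 pad (align 8)
@40: dst [8B, align 8] → 48
@48: payload_len [72B, align 8] → 120
@120: seq [28B, align 4] → 148
@148: checksum [1B, align 1] → 149
+3 tail pad (align 8)
size 152, align 8
array of 18: 18 × 152 = 2736

2736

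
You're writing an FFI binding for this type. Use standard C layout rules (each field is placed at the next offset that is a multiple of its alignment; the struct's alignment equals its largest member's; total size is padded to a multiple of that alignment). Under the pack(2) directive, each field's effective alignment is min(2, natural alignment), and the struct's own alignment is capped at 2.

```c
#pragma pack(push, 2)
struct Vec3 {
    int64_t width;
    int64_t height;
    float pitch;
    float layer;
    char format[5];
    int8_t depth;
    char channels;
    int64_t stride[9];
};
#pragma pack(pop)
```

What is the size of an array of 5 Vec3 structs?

width at 0 (size 8, align 2) → ends 8
height at 8 (size 8, align 2) → ends 16
pitch at 16 (size 4, align 2) → ends 20
layer at 20 (size 4, align 2) → ends 24
format at 24 (size 5, align 1) → ends 29
depth at 29 (size 1, align 1) → ends 30
channels at 30 (size 1, align 1) → ends 31
pad 1 to align 2 for stride
stride at 32 (size 72, align 2) → ends 104
total 104 bytes, alignment 2
array of 5: 5 × 104 = 520

520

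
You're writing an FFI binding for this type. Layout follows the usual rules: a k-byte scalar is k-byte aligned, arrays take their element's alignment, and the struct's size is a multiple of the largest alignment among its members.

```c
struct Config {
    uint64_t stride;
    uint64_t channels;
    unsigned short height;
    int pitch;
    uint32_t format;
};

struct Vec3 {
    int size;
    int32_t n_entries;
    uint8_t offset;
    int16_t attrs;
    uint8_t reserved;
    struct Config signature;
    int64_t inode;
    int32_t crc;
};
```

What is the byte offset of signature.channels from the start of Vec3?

24

Config: stride at 0 (size 8, align 8) → ends 8; channels at 8 (size 8, align 8) → ends 16; height at 16 (size 2, align 2) → ends 18; pad 2 to align 4 for pitch; pitch at 20 (size 4, align 4) → ends 24; format at 24 (size 4, align 4) → ends 28; tail pad 4 to reach multiple of 8; total 32 bytes, alignment 8
size at 0 (size 4, align 4) → ends 4
n_entries at 4 (size 4, align 4) → ends 8
offset at 8 (size 1, align 1) → ends 9
pad 1 to align 2 for attrs
attrs at 10 (size 2, align 2) → ends 12
reserved at 12 (size 1, align 1) → ends 13
pad 3 to align 8 for signature
signature at 16 (size 32, align 8) → ends 48
within Config: channels at 8
16 + 8 = 24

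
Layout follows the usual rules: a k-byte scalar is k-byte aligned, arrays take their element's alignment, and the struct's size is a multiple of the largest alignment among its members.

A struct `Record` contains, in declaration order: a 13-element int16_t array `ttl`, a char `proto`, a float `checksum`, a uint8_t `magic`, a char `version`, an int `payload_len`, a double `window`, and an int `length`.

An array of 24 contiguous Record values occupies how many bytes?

@0: ttl [26B, align 2] → 26
@26: proto [1B, align 1] → 27
+1 pad (align 4)
@28: checksum [4B, align 4] → 32
@32: magic [1B, align 1] → 33
@33: version [1B, align 1] → 34
+2 pad (align 4)
@36: payload_len [4B, align 4] → 40
@40: window [8B, align 8] → 48
@48: length [4B, align 4] → 52
+4 tail pad (align 8)
size 56, align 8
array of 24: 24 × 56 = 1344

1344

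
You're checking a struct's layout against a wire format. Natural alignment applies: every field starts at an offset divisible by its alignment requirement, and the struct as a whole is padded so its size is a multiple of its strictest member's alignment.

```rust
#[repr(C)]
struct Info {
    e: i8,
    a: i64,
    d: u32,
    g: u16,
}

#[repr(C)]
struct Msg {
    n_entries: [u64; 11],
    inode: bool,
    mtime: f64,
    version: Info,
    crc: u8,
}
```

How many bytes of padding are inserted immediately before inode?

Info: e at 0 (size 1, align 1) → ends 1; pad 7 to align 8 for a; a at 8 (size 8, align 8) → ends 16; d at 16 (size 4, align 4) → ends 20; g at 20 (size 2, align 2) → ends 22; tail pad 2 to reach multiple of 8; total 24 bytes, alignment 8
n_entries at 0 (size 88, align 8) → ends 88
inode at 88 (size 1, align 1) → ends 89

0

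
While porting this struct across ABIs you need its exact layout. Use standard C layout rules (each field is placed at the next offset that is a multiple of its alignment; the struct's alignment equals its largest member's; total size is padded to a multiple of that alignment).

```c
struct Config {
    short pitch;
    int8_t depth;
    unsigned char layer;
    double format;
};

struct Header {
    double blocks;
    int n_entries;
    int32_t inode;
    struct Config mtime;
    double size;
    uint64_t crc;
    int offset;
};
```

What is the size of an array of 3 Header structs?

Config: pitch at 0 (size 2, align 2) → ends 2; depth at 2 (size 1, align 1) → ends 3; layer at 3 (size 1, align 1) → ends 4; pad 4 to align 8 for format; format at 8 (size 8, align 8) → ends 16; total 16 bytes, alignment 8
blocks at 0 (size 8, align 8) → ends 8
n_entries at 8 (size 4, align 4) → ends 12
inode at 12 (size 4, align 4) → ends 16
mtime at 16 (size 16, align 8) → ends 32
size at 32 (size 8, align 8) → ends 40
crc at 40 (size 8, align 8) → ends 48
offset at 48 (size 4, align 4) → ends 52
tail pad 4 to reach multiple of 8
total 56 bytes, alignment 8
array of 3: 3 × 56 = 168

168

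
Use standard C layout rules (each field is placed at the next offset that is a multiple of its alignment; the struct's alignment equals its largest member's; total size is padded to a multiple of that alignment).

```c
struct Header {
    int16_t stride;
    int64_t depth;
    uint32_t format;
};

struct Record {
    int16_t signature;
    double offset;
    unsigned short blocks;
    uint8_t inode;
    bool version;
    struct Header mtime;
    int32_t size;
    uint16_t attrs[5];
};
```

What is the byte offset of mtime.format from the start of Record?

40

Header: 0..2  stride  (2B, 2-aligned); 2..8  -- padding (6B); 8..16  depth  (8B, 8-aligned); 16..20  format  (4B, 4-aligned); 20..24  -- tail padding (4B); sizeof = 24, alignof = 8
0..2  signature  (2B, 2-aligned)
2..8  -- padding (6B)
8..16  offset  (8B, 8-aligned)
16..18  blocks  (2B, 2-aligned)
18..19  inode  (1B, 1-aligned)
19..20  version  (1B, 1-aligned)
20..24  -- padding (4B)
24..48  mtime  (24B, 8-aligned)
within Header: format at 16
24 + 16 = 40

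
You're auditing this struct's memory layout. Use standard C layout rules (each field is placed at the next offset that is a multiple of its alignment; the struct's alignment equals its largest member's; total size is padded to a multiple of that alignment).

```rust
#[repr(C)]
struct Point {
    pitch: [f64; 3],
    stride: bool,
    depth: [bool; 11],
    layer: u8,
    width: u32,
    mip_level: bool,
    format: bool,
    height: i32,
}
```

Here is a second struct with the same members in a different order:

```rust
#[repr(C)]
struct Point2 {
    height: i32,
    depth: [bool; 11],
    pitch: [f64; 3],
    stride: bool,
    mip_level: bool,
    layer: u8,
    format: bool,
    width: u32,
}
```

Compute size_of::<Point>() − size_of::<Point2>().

8

pitch at 0 (size 24, align 8) → ends 24
stride at 24 (size 1, align 1) → ends 25
depth at 25 (size 11, align 1) → ends 36
layer at 36 (size 1, align 1) → ends 37
pad 3 to align 4 for width
width at 40 (size 4, align 4) → ends 44
mip_level at 44 (size 1, align 1) → ends 45
format at 45 (size 1, align 1) → ends 46
pad 2 to align 4 for height
height at 48 (size 4, align 4) → ends 52
tail pad 4 to reach multiple of 8
total 56 bytes, alignment 8
— Point2 —
height at 0 (size 4, align 4) → ends 4
depth at 4 (size 11, align 1) → ends 15
pad 1 to align 8 for pitch
pitch at 16 (size 24, align 8) → ends 40
stride at 40 (size 1, align 1) → ends 41
mip_level at 41 (size 1, align 1) → ends 42
layer at 42 (size 1, align 1) → ends 43
format at 43 (size 1, align 1) → ends 44
width at 44 (size 4, align 4) → ends 48
total 48 bytes, alignment 8
56 − 48 = 8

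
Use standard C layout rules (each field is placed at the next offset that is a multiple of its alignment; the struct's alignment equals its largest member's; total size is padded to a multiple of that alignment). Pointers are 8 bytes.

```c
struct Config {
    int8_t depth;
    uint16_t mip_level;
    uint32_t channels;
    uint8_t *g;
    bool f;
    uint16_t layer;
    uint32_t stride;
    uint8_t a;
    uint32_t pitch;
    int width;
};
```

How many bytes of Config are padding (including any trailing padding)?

9

depth at 0 (size 1, align 1) → ends 1
pad 1 to align 2 for mip_level
mip_level at 2 (size 2, align 2) → ends 4
channels at 4 (size 4, align 4) → ends 8
g at 8 (size 8, align 8) → ends 16
f at 16 (size 1, align 1) → ends 17
pad 1 to align 2 for layer
layer at 18 (size 2, align 2) → ends 20
stride at 20 (size 4, align 4) → ends 24
a at 24 (size 1, align 1) → ends 25
pad 3 to align 4 for pitch
pitch at 28 (size 4, align 4) → ends 32
width at 32 (size 4, align 4) → ends 36
tail pad 4 to reach multiple of 8
total 40 bytes, alignment 8
data bytes 31, size 40 → padding 9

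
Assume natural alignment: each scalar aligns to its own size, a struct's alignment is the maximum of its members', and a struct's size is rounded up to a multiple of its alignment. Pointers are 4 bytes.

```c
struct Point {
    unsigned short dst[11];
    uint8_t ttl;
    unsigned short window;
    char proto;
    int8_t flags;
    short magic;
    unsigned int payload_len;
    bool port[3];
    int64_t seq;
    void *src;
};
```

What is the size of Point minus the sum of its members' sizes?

8

dst at 0 (size 22, align 2) → ends 22
ttl at 22 (size 1, align 1) → ends 23
pad 1 to align 2 for window
window at 24 (size 2, align 2) → ends 26
proto at 26 (size 1, align 1) → ends 27
flags at 27 (size 1, align 1) → ends 28
magic at 28 (size 2, align 2) → ends 30
pad 2 to align 4 for payload_len
payload_len at 32 (size 4, align 4) → ends 36
port at 36 (size 3, align 1) → ends 39
pad 1 to align 8 for seq
seq at 40 (size 8, align 8) → ends 48
src at 48 (size 4, align 4) → ends 52
tail pad 4 to reach multiple of 8
total 56 bytes, alignment 8
data bytes 48, size 56 → padding 8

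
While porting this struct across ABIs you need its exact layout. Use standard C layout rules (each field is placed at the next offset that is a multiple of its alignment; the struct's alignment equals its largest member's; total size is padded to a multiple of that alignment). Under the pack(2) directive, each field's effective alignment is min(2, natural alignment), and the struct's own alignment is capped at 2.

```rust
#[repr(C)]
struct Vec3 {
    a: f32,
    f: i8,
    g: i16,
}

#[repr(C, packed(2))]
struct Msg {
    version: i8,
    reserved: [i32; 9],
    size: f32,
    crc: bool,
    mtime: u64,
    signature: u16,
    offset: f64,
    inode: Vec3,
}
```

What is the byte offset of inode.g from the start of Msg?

Vec3: a at 0 (size 4, align 4) → ends 4; f at 4 (size 1, align 1) → ends 5; pad 1 to align 2 for g; g at 6 (size 2, align 2) → ends 8; total 8 bytes, alignment 4
version at 0 (size 1, align 1) → ends 1
pad 1 to align 2 for reserved
reserved at 2 (size 36, align 2) → ends 38
size at 38 (size 4, align 2) → ends 42
crc at 42 (size 1, align 1) → ends 43
pad 1 to align 2 for mtime
mtime at 44 (size 8, align 2) → ends 52
signature at 52 (size 2, align 2) → ends 54
offset at 54 (size 8, align 2) → ends 62
inode at 62 (size 8, align 2) → ends 70
within Vec3: g at 6
62 + 6 = 68

68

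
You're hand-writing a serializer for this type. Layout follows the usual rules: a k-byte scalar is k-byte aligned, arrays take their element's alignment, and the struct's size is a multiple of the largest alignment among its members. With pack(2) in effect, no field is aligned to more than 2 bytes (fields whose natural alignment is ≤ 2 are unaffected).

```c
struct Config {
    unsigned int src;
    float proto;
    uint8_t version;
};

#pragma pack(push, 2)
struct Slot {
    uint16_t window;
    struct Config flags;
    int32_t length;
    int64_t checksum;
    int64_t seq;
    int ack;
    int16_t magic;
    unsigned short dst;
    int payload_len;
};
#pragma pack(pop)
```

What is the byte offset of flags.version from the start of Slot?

10

Config: src at 0 (size 4, align 4) → ends 4; proto at 4 (size 4, align 4) → ends 8; version at 8 (size 1, align 1) → ends 9; tail pad 3 to reach multiple of 4; total 12 bytes, alignment 4
window at 0 (size 2, align 2) → ends 2
flags at 2 (size 12, align 2) → ends 14
within Config: version at 8
2 + 8 = 10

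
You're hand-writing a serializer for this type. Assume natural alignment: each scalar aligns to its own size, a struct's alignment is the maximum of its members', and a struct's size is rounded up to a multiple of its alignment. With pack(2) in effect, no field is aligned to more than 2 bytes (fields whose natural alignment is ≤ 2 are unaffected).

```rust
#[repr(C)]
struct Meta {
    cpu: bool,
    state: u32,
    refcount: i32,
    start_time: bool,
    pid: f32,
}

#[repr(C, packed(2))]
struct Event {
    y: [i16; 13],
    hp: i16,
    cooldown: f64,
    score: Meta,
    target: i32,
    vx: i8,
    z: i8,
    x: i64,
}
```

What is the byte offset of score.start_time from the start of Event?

48

Meta: @0: cpu [1B, align 1] → 1; +3 pad (align 4); @4: state [4B, align 4] → 8; @8: refcount [4B, align 4] → 12; @12: start_time [1B, align 1] → 13; +3 pad (align 4); @16: pid [4B, align 4] → 20; size 20, align 4
@0: y [26B, align 2] → 26
@26: hp [2B, align 2] → 28
@28: cooldown [8B, align 2] → 36
@36: score [20B, align 2] → 56
within Meta: start_time at 12
36 + 12 = 48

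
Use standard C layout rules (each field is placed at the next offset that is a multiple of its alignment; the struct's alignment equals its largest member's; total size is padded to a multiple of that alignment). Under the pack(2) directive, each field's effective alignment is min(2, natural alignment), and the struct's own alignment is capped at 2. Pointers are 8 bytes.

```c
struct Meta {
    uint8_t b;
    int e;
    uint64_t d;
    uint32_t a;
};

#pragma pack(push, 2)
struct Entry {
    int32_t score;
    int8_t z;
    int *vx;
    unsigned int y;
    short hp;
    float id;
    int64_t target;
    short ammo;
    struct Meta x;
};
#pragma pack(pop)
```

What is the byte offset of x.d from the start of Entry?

Meta: b at 0 (size 1, align 1) → ends 1; pad 3 to align 4 for e; e at 4 (size 4, align 4) → ends 8; d at 8 (size 8, align 8) → ends 16; a at 16 (size 4, align 4) → ends 20; tail pad 4 to reach multiple of 8; total 24 bytes, alignment 8
score at 0 (size 4, align 2) → ends 4
z at 4 (size 1, align 1) → ends 5
pad 1 to align 2 for vx
vx at 6 (size 8, align 2) → ends 14
y at 14 (size 4, align 2) → ends 18
hp at 18 (size 2, align 2) → ends 20
id at 20 (size 4, align 2) → ends 24
target at 24 (size 8, align 2) → ends 32
ammo at 32 (size 2, align 2) → ends 34
x at 34 (size 24, align 2) → ends 58
within Meta: d at 8
34 + 8 = 42

42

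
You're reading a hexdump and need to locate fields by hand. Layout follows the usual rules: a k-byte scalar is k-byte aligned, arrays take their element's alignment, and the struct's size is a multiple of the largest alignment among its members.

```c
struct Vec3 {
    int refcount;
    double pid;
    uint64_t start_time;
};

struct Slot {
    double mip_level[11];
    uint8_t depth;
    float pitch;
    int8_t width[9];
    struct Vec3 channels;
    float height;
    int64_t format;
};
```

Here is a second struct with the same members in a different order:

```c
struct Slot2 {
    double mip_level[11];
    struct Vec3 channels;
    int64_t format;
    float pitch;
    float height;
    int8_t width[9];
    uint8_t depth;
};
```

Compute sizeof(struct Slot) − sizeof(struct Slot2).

8

Vec3: refcount at 0 (size 4, align 4) → ends 4; pad 4 to align 8 for pid; pid at 8 (size 8, align 8) → ends 16; start_time at 16 (size 8, align 8) → ends 24; total 24 bytes, alignment 8
mip_level at 0 (size 88, align 8) → ends 88
depth at 88 (size 1, align 1) → ends 89
pad 3 to align 4 for pitch
pitch at 92 (size 4, align 4) → ends 96
width at 96 (size 9, align 1) → ends 105
pad 7 to align 8 for channels
channels at 112 (size 24, align 8) → ends 136
height at 136 (size 4, align 4) → ends 140
pad 4 to align 8 for format
format at 144 (size 8, align 8) → ends 152
total 152 bytes, alignment 8
— Slot2 —
mip_level at 0 (size 88, align 8) → ends 88
channels at 88 (size 24, align 8) → ends 112
format at 112 (size 8, align 8) → ends 120
pitch at 120 (size 4, align 4) → ends 124
height at 124 (size 4, align 4) → ends 128
width at 128 (size 9, align 1) → ends 137
depth at 137 (size 1, align 1) → ends 138
tail pad 6 to reach multiple of 8
total 144 bytes, alignment 8
152 − 144 = 8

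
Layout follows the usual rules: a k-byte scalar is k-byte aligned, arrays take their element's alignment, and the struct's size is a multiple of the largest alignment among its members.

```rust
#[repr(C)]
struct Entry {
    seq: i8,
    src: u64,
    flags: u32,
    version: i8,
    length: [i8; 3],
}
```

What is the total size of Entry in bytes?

24

@0: seq [1B, align 1] → 1
+7 pad (align 8)
@8: src [8B, align 8] → 16
@16: flags [4B, align 4] → 20
@20: version [1B, align 1] → 21
@21: length [3B, align 1] → 24
size 24, align 8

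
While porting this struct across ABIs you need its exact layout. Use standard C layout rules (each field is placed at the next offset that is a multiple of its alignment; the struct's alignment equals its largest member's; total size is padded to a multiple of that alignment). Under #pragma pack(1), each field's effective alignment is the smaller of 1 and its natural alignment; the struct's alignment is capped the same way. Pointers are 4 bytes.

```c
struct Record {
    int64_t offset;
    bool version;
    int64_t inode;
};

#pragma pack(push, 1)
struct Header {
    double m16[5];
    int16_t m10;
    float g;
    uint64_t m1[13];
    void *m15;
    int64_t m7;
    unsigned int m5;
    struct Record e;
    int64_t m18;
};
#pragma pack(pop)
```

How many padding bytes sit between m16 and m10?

0

Record: 0..8  offset  (8B, 8-aligned); 8..9  version  (1B, 1-aligned); 9..16  -- padding (7B); 16..24  inode  (8B, 8-aligned); sizeof = 24, alignof = 8
0..40  m16  (40B, 1-aligned)
40..42  m10  (2B, 1-aligned)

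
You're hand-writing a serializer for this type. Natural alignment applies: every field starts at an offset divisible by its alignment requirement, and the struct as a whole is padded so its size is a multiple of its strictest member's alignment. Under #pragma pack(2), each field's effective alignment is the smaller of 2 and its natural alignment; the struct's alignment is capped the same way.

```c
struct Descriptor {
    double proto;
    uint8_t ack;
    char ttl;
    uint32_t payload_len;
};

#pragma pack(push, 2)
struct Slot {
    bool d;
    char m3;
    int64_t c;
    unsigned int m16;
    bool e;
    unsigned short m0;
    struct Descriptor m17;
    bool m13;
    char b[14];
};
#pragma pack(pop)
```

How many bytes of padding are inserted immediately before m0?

1

Descriptor: 0..8  proto  (8B, 8-aligned); 8..9  ack  (1B, 1-aligned); 9..10  ttl  (1B, 1-aligned); 10..12  -- padding (2B); 12..16  payload_len  (4B, 4-aligned); sizeof = 16, alignof = 8
0..1  d  (1B, 1-aligned)
1..2  m3  (1B, 1-aligned)
2..10  c  (8B, 2-aligned)
10..14  m16  (4B, 2-aligned)
14..15  e  (1B, 1-aligned)
15..16  -- padding (1B)
16..18  m0  (2B, 2-aligned)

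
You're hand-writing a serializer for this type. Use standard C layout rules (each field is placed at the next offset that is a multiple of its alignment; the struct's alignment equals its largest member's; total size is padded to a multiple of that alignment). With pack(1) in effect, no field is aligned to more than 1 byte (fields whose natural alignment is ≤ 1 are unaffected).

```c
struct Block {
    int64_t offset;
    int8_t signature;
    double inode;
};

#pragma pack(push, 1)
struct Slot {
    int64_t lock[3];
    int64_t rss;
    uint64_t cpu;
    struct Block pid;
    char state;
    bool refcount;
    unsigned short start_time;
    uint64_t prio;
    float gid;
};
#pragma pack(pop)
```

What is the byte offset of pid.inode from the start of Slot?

Block: @0: offset [8B, align 8] → 8; @8: signature [1B, align 1] → 9; +7 pad (align 8); @16: inode [8B, align 8] → 24; size 24, align 8
@0: lock [24B, align 1] → 24
@24: rss [8B, align 1] → 32
@32: cpu [8B, align 1] → 40
@40: pid [24B, align 1] → 64
within Block: inode at 16
40 + 16 = 56

56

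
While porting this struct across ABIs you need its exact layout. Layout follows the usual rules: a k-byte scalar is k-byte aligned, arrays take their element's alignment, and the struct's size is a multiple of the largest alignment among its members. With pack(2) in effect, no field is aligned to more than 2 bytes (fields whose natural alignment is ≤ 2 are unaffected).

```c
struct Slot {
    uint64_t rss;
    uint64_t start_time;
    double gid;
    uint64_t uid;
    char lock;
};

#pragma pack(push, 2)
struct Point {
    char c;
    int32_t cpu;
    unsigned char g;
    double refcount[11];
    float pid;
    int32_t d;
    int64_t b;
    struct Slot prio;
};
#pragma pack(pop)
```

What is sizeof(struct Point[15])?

2280

Slot: rss at 0 (size 8, align 8) → ends 8; start_time at 8 (size 8, align 8) → ends 16; gid at 16 (size 8, align 8) → ends 24; uid at 24 (size 8, align 8) → ends 32; lock at 32 (size 1, align 1) → ends 33; tail pad 7 to reach multiple of 8; total 40 bytes, alignment 8
c at 0 (size 1, align 1) → ends 1
pad 1 to align 2 for cpu
cpu at 2 (size 4, align 2) → ends 6
g at 6 (size 1, align 1) → ends 7
pad 1 to align 2 for refcount
refcount at 8 (size 88, align 2) → ends 96
pid at 96 (size 4, align 2) → ends 100
d at 100 (size 4, align 2) → ends 104
b at 104 (size 8, align 2) → ends 112
prio at 112 (size 40, align 2) → ends 152
total 152 bytes, alignment 2
array of 15: 15 × 152 = 2280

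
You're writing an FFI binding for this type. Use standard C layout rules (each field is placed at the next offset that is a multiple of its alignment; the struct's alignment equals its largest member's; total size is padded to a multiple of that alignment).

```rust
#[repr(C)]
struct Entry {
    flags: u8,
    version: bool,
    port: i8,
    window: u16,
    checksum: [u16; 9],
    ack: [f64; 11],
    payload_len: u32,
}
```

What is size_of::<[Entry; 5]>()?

flags at 0 (size 1, align 1) → ends 1
version at 1 (size 1, align 1) → ends 2
port at 2 (size 1, align 1) → ends 3
pad 1 to align 2 for window
window at 4 (size 2, align 2) → ends 6
checksum at 6 (size 18, align 2) → ends 24
ack at 24 (size 88, align 8) → ends 112
payload_len at 112 (size 4, align 4) → ends 116
tail pad 4 to reach multiple of 8
total 120 bytes, alignment 8
array of 5: 5 × 120 = 600

600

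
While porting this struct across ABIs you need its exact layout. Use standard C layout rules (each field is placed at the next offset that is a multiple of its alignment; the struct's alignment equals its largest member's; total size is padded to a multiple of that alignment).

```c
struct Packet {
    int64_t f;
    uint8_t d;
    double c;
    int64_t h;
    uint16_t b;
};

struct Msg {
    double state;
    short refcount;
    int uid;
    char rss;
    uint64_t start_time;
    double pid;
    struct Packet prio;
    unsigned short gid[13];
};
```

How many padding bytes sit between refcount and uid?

Packet: 0..8  f  (8B, 8-aligned); 8..9  d  (1B, 1-aligned); 9..16  -- padding (7B); 16..24  c  (8B, 8-aligned); 24..32  h  (8B, 8-aligned); 32..34  b  (2B, 2-aligned); 34..40  -- tail padding (6B); sizeof = 40, alignof = 8
0..8  state  (8B, 8-aligned)
8..10  refcount  (2B, 2-aligned)
10..12  -- padding (2B)
12..16  uid  (4B, 4-aligned)

2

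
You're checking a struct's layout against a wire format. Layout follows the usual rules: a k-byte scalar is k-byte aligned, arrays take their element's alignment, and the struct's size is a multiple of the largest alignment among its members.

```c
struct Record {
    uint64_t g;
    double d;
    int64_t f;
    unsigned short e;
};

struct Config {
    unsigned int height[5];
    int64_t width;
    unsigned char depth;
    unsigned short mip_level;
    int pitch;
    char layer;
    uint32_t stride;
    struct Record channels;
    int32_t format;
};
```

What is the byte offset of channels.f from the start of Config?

64

Record: 0..8  g  (8B, 8-aligned); 8..16  d  (8B, 8-aligned); 16..24  f  (8B, 8-aligned); 24..26  e  (2B, 2-aligned); 26..32  -- tail padding (6B); sizeof = 32, alignof = 8
0..20  height  (20B, 4-aligned)
20..24  -- padding (4B)
24..32  width  (8B, 8-aligned)
32..33  depth  (1B, 1-aligned)
33..34  -- padding (1B)
34..36  mip_level  (2B, 2-aligned)
36..40  pitch  (4B, 4-aligned)
40..41  layer  (1B, 1-aligned)
41..44  -- padding (3B)
44..48  stride  (4B, 4-aligned)
48..80  channels  (32B, 8-aligned)
within Record: f at 16
48 + 16 = 64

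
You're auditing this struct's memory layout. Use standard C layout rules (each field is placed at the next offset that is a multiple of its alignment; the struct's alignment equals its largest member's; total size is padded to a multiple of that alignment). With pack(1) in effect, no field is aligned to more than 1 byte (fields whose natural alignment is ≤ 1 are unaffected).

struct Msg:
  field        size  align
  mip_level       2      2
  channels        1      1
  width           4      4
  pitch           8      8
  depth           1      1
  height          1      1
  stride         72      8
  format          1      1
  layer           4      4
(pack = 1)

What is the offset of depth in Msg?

15

@0: mip_level [2B, align 1] → 2
@2: channels [1B, align 1] → 3
@3: width [4B, align 1] → 7
@7: pitch [8B, align 1] → 15
@15: depth [1B, align 1] → 16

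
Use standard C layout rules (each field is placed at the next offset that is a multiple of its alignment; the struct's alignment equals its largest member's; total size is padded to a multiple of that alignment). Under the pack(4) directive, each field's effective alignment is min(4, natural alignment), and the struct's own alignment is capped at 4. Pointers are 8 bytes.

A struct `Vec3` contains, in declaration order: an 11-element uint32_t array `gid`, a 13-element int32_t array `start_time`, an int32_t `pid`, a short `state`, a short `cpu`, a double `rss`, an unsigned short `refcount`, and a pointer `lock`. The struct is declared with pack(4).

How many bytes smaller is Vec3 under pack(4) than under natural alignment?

4

natural layout:
  0..44  gid  (44B, 4-aligned)
  44..96  start_time  (52B, 4-aligned)
  96..100  pid  (4B, 4-aligned)
  100..102  state  (2B, 2-aligned)
  102..104  cpu  (2B, 2-aligned)
  104..112  rss  (8B, 8-aligned)
  112..114  refcount  (2B, 2-aligned)
  114..120  -- padding (6B)
  120..128  lock  (8B, 8-aligned)
  sizeof = 128, alignof = 8
packed(4) layout:
  0..44  gid  (44B, 4-aligned)
  44..96  start_time  (52B, 4-aligned)
  96..100  pid  (4B, 4-aligned)
  100..102  state  (2B, 2-aligned)
  102..104  cpu  (2B, 2-aligned)
  104..112  rss  (8B, 4-aligned)
  112..114  refcount  (2B, 2-aligned)
  114..116  -- padding (2B)
  116..124  lock  (8B, 4-aligned)
  sizeof = 124, alignof = 4
128 − 124 = 4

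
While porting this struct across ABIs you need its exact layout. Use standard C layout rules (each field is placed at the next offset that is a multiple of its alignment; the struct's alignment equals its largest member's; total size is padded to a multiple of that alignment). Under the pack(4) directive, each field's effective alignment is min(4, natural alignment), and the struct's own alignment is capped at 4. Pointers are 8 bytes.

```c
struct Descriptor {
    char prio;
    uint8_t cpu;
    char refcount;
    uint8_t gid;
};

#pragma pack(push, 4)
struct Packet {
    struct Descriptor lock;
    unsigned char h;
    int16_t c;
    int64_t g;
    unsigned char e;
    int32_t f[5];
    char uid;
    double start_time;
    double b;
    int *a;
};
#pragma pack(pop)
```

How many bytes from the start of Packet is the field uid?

Descriptor: @0: prio [1B, align 1] → 1; @1: cpu [1B, align 1] → 2; @2: refcount [1B, align 1] → 3; @3: gid [1B, align 1] → 4; size 4, align 1
@0: lock [4B, align 1] → 4
@4: h [1B, align 1] → 5
+1 pad (align 2)
@6: c [2B, align 2] → 8
@8: g [8B, align 4] → 16
@16: e [1B, align 1] → 17
+3 pad (align 4)
@20: f [20B, align 4] → 40
@40: uid [1B, align 1] → 41

40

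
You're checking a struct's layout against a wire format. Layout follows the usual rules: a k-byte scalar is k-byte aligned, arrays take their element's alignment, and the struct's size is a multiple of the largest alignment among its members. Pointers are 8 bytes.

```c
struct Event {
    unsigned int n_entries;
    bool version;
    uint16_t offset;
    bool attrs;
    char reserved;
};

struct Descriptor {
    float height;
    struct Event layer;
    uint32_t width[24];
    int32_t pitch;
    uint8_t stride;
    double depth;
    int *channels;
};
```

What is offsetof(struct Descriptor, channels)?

Event: @0: n_entries [4B, align 4] → 4; @4: version [1B, align 1] → 5; +1 pad (align 2); @6: offset [2B, align 2] → 8; @8: attrs [1B, align 1] → 9; @9: reserved [1B, align 1] → 10; +2 tail pad (align 4); size 12, align 4
@0: height [4B, align 4] → 4
@4: layer [12B, align 4] → 16
@16: width [96B, align 4] → 112
@112: pitch [4B, align 4] → 116
@116: stride [1B, align 1] → 117
+3 pad (align 8)
@120: depth [8B, align 8] → 128
@128: channels [8B, align 8] → 136

128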